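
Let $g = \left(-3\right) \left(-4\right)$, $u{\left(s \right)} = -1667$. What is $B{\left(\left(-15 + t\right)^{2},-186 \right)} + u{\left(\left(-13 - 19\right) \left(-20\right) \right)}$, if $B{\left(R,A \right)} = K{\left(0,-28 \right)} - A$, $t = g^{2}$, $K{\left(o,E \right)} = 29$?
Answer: $-1452$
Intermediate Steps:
$g = 12$
$t = 144$ ($t = 12^{2} = 144$)
$B{\left(R,A \right)} = 29 - A$
$B{\left(\left(-15 + t\right)^{2},-186 \right)} + u{\left(\left(-13 - 19\right) \left(-20\right) \right)} = \left(29 - -186\right) - 1667 = \left(29 + 186\right) - 1667 = 215 - 1667 = -1452$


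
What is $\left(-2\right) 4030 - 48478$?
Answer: $-56538$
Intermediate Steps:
$\left(-2\right) 4030 - 48478 = -8060 - 48478 = -56538$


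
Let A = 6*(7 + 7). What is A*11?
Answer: 924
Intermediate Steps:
A = 84 (A = 6*14 = 84)
A*11 = 84*11 = 924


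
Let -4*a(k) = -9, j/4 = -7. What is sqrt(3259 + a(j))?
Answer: sqrt(13045)/2 ≈ 57.107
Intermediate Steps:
j = -28 (j = 4*(-7) = -28)
a(k) = 9/4 (a(k) = -1/4*(-9) = 9/4)
sqrt(3259 + a(j)) = sqrt(3259 + 9/4) = sqrt(13045/4) = sqrt(13045)/2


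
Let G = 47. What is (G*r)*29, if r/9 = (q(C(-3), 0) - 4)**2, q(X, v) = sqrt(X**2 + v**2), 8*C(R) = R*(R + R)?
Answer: 601083/16 ≈ 37568.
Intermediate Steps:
C(R) = R**2/4 (C(R) = (R*(R + R))/8 = (R*(2*R))/8 = (2*R**2)/8 = R**2/4)
r = 441/16 (r = 9*(sqrt(((1/4)*(-3)**2)**2 + 0**2) - 4)**2 = 9*(sqrt(((1/4)*9)**2 + 0) - 4)**2 = 9*(sqrt((9/4)**2 + 0) - 4)**2 = 9*(sqrt(81/16 + 0) - 4)**2 = 9*(sqrt(81/16) - 4)**2 = 9*(9/4 - 4)**2 = 9*(-7/4)**2 = 9*(49/16) = 441/16 ≈ 27.563)
(G*r)*29 = (47*(441/16))*29 = (20727/16)*29 = 601083/16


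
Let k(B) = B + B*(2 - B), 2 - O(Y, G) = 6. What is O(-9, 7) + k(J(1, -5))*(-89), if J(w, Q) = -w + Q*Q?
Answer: 44852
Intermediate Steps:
O(Y, G) = -4 (O(Y, G) = 2 - 1*6 = 2 - 6 = -4)
J(w, Q) = Q² - w (J(w, Q) = -w + Q² = Q² - w)
O(-9, 7) + k(J(1, -5))*(-89) = -4 + (((-5)² - 1*1)*(3 - ((-5)² - 1*1)))*(-89) = -4 + ((25 - 1)*(3 - (25 - 1)))*(-89) = -4 + (24*(3 - 1*24))*(-89) = -4 + (24*(3 - 24))*(-89) = -4 + (24*(-21))*(-89) = -4 - 504*(-89) = -4 + 44856 = 44852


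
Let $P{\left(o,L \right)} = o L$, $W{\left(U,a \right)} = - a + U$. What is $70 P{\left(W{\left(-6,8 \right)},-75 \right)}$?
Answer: $73500$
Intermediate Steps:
$W{\left(U,a \right)} = U - a$
$P{\left(o,L \right)} = L o$
$70 P{\left(W{\left(-6,8 \right)},-75 \right)} = 70 \left(- 75 \left(-6 - 8\right)\right) = 70 \left(\left(-75\right) \left(-14\right)\right) = 70 \cdot 1050 = 73500$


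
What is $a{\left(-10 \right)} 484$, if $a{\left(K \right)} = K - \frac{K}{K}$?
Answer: $-5324$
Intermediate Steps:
$a{\left(K \right)} = -1 + K$ ($a{\left(K \right)} = K - 1 = -1 + K$)
$a{\left(-10 \right)} 484 = \left(-1 - 10\right) 484 = \left(-11\right) 484 = -5324$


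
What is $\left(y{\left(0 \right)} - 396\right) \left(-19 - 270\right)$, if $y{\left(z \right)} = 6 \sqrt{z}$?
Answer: $114444$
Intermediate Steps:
$\left(y{\left(0 \right)} - 396\right) \left(-19 - 270\right) = \left(6 \sqrt{0} - 396\right) \left(-19 - 270\right) = \left(6 \cdot 0 - 396\right) \left(-289\right) = \left(0 - 396\right) \left(-289\right) = \left(-396\right) \left(-289\right) = 114444$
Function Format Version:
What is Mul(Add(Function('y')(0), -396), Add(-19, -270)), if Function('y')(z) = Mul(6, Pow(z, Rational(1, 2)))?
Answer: 114444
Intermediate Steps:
Mul(Add(Function('y')(0), -396), Add(-19, -270)) = Mul(Add(Mul(6, Pow(0, Rational(1, 2))), -396), Add(-19, -270)) = Mul(Add(Mul(6, 0), -396), -289) = Mul(Add(0, -396), -289) = Mul(-396, -289) = 114444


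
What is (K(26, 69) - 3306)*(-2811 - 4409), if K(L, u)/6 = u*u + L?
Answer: -183503520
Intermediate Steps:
K(L, u) = 6*L + 6*u² (K(L, u) = 6*(u*u + L) = 6*(u² + L) = 6*(L + u²) = 6*L + 6*u²)
(K(26, 69) - 3306)*(-2811 - 4409) = ((6*26 + 6*69²) - 3306)*(-2811 - 4409) = ((156 + 6*4761) - 3306)*(-7220) = ((156 + 28566) - 3306)*(-7220) = (28722 - 3306)*(-7220) = 25416*(-7220) = -183503520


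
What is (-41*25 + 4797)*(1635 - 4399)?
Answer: -10425808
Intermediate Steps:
(-41*25 + 4797)*(1635 - 4399) = (-1025 + 4797)*(-2764) = 3772*(-2764) = -10425808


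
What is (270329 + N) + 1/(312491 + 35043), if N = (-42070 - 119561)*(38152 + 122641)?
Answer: -9032013532608835/347534 ≈ -2.5989e+10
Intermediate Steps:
N = -25989133383 (N = -161631*160793 = -25989133383)
(270329 + N) + 1/(312491 + 35043) = (270329 - 25989133383) + 1/(312491 + 35043) = -25988863054 + 1/347534 = -9032013532608835/347534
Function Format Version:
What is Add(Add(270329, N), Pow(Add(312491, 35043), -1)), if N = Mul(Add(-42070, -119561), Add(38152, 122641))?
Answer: Rational(-9032013532608835, 347534) ≈ -2.5989e+10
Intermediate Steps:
N = -25989133383 (N = Mul(-161631, 160793) = -25989133383)
Add(Add(270329, N), Pow(Add(312491, 35043), -1)) = Add(Add(270329, -25989133383), Pow(Add(312491, 35043), -1)) = Add(-25988863054, Pow(347534, -1)) = Add(-25988863054, Rational(1, 347534)) = Rational(-9032013532608835, 347534)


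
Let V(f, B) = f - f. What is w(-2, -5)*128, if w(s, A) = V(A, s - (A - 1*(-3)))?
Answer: 0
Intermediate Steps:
V(f, B) = 0
w(s, A) = 0
w(-2, -5)*128 = 0*128 = 0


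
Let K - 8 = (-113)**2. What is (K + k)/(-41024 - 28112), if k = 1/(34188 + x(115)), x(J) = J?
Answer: -54786179/296446526 ≈ -0.18481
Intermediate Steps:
K = 12777 (K = 8 + (-113)**2 = 8 + 12769 = 12777)
k = 1/34303 (k = 1/(34188 + 115) = 1/34303 ≈ 2.9152e-5)
(K + k)/(-41024 - 28112) = (12777 + 1/34303)/(-41024 - 28112) = (438289432/34303)/(-69136) = (438289432/34303)*(-1/69136) = -54786179/296446526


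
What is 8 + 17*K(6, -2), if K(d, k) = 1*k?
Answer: -26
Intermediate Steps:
K(d, k) = k
8 + 17*K(6, -2) = 8 + 17*(-2) = 8 - 34 = -26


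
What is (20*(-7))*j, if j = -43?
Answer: 6020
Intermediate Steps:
(20*(-7))*j = (20*(-7))*(-43) = -140*(-43) = 6020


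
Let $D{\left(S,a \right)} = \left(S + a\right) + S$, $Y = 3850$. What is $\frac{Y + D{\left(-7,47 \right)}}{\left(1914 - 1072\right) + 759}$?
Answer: $\frac{3883}{1601} \approx 2.4254$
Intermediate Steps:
$D{\left(S,a \right)} = a + 2 S$
$\frac{Y + D{\left(-7,47 \right)}}{\left(1914 - 1072\right) + 759} = \frac{3850 + \left(47 + 2 \left(-7\right)\right)}{\left(1914 - 1072\right) + 759} = \frac{3850 + \left(47 - 14\right)}{842 + 759} = \frac{3850 + 33}{1601} = 3883 \cdot \frac{1}{1601} = \frac{3883}{1601}$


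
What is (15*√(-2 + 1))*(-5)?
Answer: -75*I ≈ -75.0*I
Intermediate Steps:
(15*√(-2 + 1))*(-5) = (15*√(-1))*(-5) = (15*I)*(-5) = -75*I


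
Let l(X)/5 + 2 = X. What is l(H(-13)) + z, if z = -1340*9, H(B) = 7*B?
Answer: -12525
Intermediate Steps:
l(X) = -10 + 5*X
z = -12060
l(H(-13)) + z = (-10 + 5*(7*(-13))) - 12060 = (-10 + 5*(-91)) - 12060 = (-10 - 455) - 12060 = -465 - 12060 = -12525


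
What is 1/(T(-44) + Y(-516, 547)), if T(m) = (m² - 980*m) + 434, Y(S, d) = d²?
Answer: 1/344699 ≈ 2.9011e-6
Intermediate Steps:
T(m) = 434 + m² - 980*m
1/(T(-44) + Y(-516, 547)) = 1/((434 + (-44)² - 980*(-44)) + 547²) = 1/((434 + 1936 + 43120) + 299209) = 1/(45490 + 299209) = 1/344699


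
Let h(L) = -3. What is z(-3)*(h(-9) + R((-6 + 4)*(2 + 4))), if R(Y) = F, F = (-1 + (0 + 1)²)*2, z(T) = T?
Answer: 9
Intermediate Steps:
F = 0 (F = (-1 + 1²)*2 = (-1 + 1)*2 = 0*2 = 0)
R(Y) = 0
z(-3)*(h(-9) + R((-6 + 4)*(2 + 4))) = -3*(-3 + 0) = -3*(-3) = 9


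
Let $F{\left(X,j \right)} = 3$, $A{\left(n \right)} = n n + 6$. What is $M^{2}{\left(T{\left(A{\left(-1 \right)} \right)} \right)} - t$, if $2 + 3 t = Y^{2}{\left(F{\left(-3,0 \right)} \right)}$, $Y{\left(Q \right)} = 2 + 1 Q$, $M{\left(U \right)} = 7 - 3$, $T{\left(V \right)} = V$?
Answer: $\frac{25}{3} \approx 8.3333$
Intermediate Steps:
$A{\left(n \right)} = 6 + n^{2}$ ($A{\left(n \right)} = n^{2} + 6 = 6 + n^{2}$)
$M{\left(U \right)} = 4$
$Y{\left(Q \right)} = 2 + Q$
$t = \frac{23}{3}$ ($t = - \frac{2}{3} + \frac{\left(2 + 3\right)^{2}}{3} = - \frac{2}{3} + \frac{5^{2}}{3} = - \frac{2}{3} + \frac{1}{3} \cdot 25 = - \frac{2}{3} + \frac{25}{3} = \frac{23}{3} \approx 7.6667$)
$M^{2}{\left(T{\left(A{\left(-1 \right)} \right)} \right)} - t = 4^{2} - \frac{23}{3} = 16 - \frac{23}{3} = \frac{25}{3}$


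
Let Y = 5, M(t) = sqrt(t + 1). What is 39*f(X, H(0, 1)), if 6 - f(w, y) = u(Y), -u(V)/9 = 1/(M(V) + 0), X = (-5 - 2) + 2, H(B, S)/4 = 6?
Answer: 234 + 117*sqrt(6)/2 ≈ 377.29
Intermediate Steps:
M(t) = sqrt(1 + t)
H(B, S) = 24 (H(B, S) = 4*6 = 24)
X = -5 (X = -7 + 2 = -5)
u(V) = -9/sqrt(1 + V) (u(V) = -9/(sqrt(1 + V) + 0) = -9/sqrt(1 + V))
f(w, y) = 6 + 3*sqrt(6)/2 (f(w, y) = 6 - (-9)/sqrt(1 + 5) = 6 - (-9)/sqrt(6) = 6 - (-9)*sqrt(6)/6 = 6 - (-3)*sqrt(6)/2 = 6 + 3*sqrt(6)/2)
39*f(X, H(0, 1)) = 39*(6 + 3*sqrt(6)/2) = 234 + 117*sqrt(6)/2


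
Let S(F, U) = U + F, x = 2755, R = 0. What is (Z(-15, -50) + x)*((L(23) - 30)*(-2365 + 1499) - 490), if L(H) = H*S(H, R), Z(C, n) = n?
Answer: -1170247920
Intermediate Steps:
S(F, U) = F + U
L(H) = H² (L(H) = H*(H + 0) = H*H = H²)
(Z(-15, -50) + x)*((L(23) - 30)*(-2365 + 1499) - 490) = (-50 + 2755)*((23² - 30)*(-2365 + 1499) - 490) = 2705*((529 - 30)*(-866) - 490) = 2705*(499*(-866) - 490) = 2705*(-432134 - 490) = 2705*(-432624) = -1170247920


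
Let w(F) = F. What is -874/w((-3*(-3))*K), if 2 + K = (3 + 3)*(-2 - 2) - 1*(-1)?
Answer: 874/225 ≈ 3.8844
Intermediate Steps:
K = -25 (K = -2 + ((3 + 3)*(-2 - 2) - 1*(-1)) = -2 + (6*(-4) + 1) = -2 + (-24 + 1) = -2 - 23 = -25)
-874/w((-3*(-3))*K) = -874/(-3*(-3)*(-25)) = -874/(9*(-25)) = -874/(-225) = -874*(-1/225) = 874/225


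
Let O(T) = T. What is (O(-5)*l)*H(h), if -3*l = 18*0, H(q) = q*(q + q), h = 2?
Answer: 0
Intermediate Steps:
H(q) = 2*q² (H(q) = q*(2*q) = 2*q²)
l = 0 (l = -6*0 = -⅓*0 = 0)
(O(-5)*l)*H(h) = (-5*0)*(2*2²) = 0*(2*4) = 0*8 = 0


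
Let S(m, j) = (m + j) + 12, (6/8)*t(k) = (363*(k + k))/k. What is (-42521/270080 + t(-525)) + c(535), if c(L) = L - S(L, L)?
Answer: 113661159/270080 ≈ 420.84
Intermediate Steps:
t(k) = 968 (t(k) = 4*((363*(k + k))/k)/3 = 4*((363*(2*k))/k)/3 = 4*((726*k)/k)/3 = (4/3)*726 = 968)
S(m, j) = 12 + j + m (S(m, j) = (j + m) + 12 = 12 + j + m)
c(L) = -12 - L (c(L) = L - (12 + L + L) = L - (12 + 2*L) = L + (-12 - 2*L) = -12 - L)
(-42521/270080 + t(-525)) + c(535) = (-42521/270080 + 968) + (-12 - 1*535) = (-42521*1/270080 + 968) + (-12 - 535) = (-42521/270080 + 968) - 547 = 261394919/270080 - 547 = 113661159/270080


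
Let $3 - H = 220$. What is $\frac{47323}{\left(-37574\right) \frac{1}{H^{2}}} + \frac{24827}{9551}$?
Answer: $- \frac{21282446276899}{358869274} \approx -59304.0$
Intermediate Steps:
$H = -217$ ($H = 3 - 220 = -217$)
$\frac{47323}{\left(-37574\right) \frac{1}{H^{2}}} + \frac{24827}{9551} = \frac{47323}{\left(-37574\right) \frac{1}{\left(-217\right)^{2}}} + \frac{24827}{9551} = \frac{47323}{\left(-37574\right) \frac{1}{47089}} + 24827 \cdot \frac{1}{9551} = \frac{47323}{\left(-37574\right) \frac{1}{47089}} + \frac{24827}{9551} = \frac{47323}{- \frac{37574}{47089}} + \frac{24827}{9551} = 47323 \left(- \frac{47089}{37574}\right) + \frac{24827}{9551} = - \frac{2228392747}{37574} + \frac{24827}{9551} = - \frac{21282446276899}{358869274}$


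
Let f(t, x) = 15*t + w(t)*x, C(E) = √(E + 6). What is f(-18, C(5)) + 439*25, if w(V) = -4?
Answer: 10705 - 4*√11 ≈ 10692.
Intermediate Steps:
C(E) = √(6 + E)
f(t, x) = -4*x + 15*t (f(t, x) = 15*t - 4*x = -4*x + 15*t)
f(-18, C(5)) + 439*25 = (-4*√(6 + 5) + 15*(-18)) + 439*25 = (-4*√11 - 270) + 10975 = (-270 - 4*√11) + 10975 = 10705 - 4*√11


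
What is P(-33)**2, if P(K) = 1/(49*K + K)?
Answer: 1/2722500 ≈ 3.6731e-7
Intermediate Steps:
P(K) = 1/(50*K)
P(-33)**2 = ((1/50)/(-33))**2 = ((1/50)*(-1/33))**2 = (-1/1650)**2 = 1/2722500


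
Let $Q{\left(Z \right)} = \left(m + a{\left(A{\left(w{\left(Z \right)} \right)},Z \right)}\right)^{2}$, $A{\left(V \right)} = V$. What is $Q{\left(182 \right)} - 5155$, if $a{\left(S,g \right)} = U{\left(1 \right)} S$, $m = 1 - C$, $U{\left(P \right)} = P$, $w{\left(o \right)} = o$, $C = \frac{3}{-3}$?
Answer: $28701$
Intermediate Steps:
$C = -1$ ($C = 3 \left(- \frac{1}{3}\right) = -1$)
$m = 2$ ($m = 1 - -1 = 1 + 1 = 2$)
$a{\left(S,g \right)} = S$ ($a{\left(S,g \right)} = 1 S = S$)
$Q{\left(Z \right)} = \left(2 + Z\right)^{2}$
$Q{\left(182 \right)} - 5155 = \left(2 + 182\right)^{2} - 5155 = 184^{2} - 5155 = 33856 - 5155 = 28701$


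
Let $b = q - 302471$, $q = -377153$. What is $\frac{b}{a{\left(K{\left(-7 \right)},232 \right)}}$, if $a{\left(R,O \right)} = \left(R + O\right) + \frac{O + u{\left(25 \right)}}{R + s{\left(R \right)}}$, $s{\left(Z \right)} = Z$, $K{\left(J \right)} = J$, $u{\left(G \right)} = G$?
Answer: $- \frac{864976}{263} \approx -3288.9$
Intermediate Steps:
$a{\left(R,O \right)} = O + R + \frac{25 + O}{2 R}$ ($a{\left(R,O \right)} = \left(R + O\right) + \frac{O + 25}{R + R} = \left(O + R\right) + \frac{25 + O}{2 R} = O + R + \frac{25 + O}{2 R}$)
$b = -679624$ ($b = -377153 - 302471 = -679624$)
$\frac{b}{a{\left(K{\left(-7 \right)},232 \right)}} = - \frac{679624}{232 - 7 + \frac{25}{2 \left(-7\right)} + \frac{1}{2} \cdot 232 \frac{1}{-7}} = - \frac{679624}{232 - 7 + \frac{25}{2} \left(- \frac{1}{7}\right) + \frac{1}{2} \cdot 232 \left(- \frac{1}{7}\right)} = - \frac{679624}{232 - 7 - \frac{25}{14} - \frac{116}{7}} = - \frac{679624}{\frac{2893}{14}} = \left(-679624\right) \frac{14}{2893} = - \frac{864976}{263}$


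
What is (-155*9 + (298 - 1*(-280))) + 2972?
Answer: 2155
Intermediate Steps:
(-155*9 + (298 - 1*(-280))) + 2972 = (-1395 + (298 + 280)) + 2972 = (-1395 + 578) + 2972 = -817 + 2972 = 2155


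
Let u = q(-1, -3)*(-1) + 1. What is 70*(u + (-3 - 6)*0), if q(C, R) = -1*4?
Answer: 350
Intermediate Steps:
q(C, R) = -4
u = 5 (u = -4*(-1) + 1 = 4 + 1 = 5)
70*(u + (-3 - 6)*0) = 70*(5 + (-3 - 6)*0) = 70*(5 - 9*0) = 70*(5 + 0) = 70*5 = 350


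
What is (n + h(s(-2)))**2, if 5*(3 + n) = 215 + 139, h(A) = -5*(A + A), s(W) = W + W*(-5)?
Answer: 3721/25 ≈ 148.84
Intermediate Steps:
s(W) = -4*W (s(W) = W - 5*W = -4*W)
h(A) = -10*A
n = 339/5 (n = -3 + (215 + 139)/5 = -3 + (1/5)*354 = -3 + 354/5 = 339/5 ≈ 67.800)
(n + h(s(-2)))**2 = (339/5 - (-40)*(-2))**2 = (339/5 - 10*8)**2 = (339/5 - 80)**2 = (-61/5)**2 = 3721/25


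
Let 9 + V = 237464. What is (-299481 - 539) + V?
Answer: -62565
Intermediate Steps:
V = 237455 (V = -9 + 237464 = 237455)
(-299481 - 539) + V = (-299481 - 539) + 237455 = -300020 + 237455 = -62565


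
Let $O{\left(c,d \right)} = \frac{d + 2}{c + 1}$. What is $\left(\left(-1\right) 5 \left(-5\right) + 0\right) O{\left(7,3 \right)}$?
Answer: $\frac{125}{8} \approx 15.625$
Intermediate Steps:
$O{\left(c,d \right)} = \frac{2 + d}{1 + c}$
$\left(\left(-1\right) 5 \left(-5\right) + 0\right) O{\left(7,3 \right)} = \left(\left(-1\right) 5 \left(-5\right) + 0\right) \frac{2 + 3}{1 + 7} = \left(\left(-5\right) \left(-5\right) + 0\right) \frac{1}{8} \cdot 5 = \left(25 + 0\right) \frac{1}{8} \cdot 5 = 25 \cdot \frac{5}{8} = \frac{125}{8}$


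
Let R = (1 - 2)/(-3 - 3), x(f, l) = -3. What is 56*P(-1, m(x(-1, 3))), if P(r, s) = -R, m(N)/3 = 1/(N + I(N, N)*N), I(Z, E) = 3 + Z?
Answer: -28/3 ≈ -9.3333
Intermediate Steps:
R = 1/6 (R = -1/(-6) = -1*(-1/6) = 1/6 ≈ 0.16667)
m(N) = 3/(N + N*(3 + N)) (m(N) = 3/(N + (3 + N)*N) = 3/(N + N*(3 + N)))
P(r, s) = -1/6 (P(r, s) = -1*1/6 = -1/6)
56*P(-1, m(x(-1, 3))) = 56*(-1/6) = -28/3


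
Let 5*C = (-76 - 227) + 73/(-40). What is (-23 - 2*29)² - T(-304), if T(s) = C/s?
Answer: 398896607/60800 ≈ 6560.8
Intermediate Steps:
C = -12193/200 (C = ((-76 - 227) + 73/(-40))/5 = (-303 + 73*(-1/40))/5 = (-303 - 73/40)/5 = (⅕)*(-12193/40) = -12193/200 ≈ -60.965)
T(s) = -12193/(200*s)
(-23 - 2*29)² - T(-304) = (-23 - 2*29)² - (-12193)/(200*(-304)) = (-23 - 58)² - (-12193)*(-1)/(200*304) = (-81)² - 1*12193/60800 = 6561 - 12193/60800 = 398896607/60800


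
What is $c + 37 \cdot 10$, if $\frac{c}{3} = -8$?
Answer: $346$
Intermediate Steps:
$c = -24$ ($c = 3 \left(-8\right) = -24$)
$c + 37 \cdot 10 = -24 + 37 \cdot 10 = -24 + 370 = 346$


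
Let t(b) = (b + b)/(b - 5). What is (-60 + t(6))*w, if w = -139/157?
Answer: 6672/157 ≈ 42.497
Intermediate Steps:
t(b) = 2*b/(-5 + b) (t(b) = (2*b)/(-5 + b) = 2*b/(-5 + b))
w = -139/157 (w = -139*1/157 = -139/157 ≈ -0.88535)
(-60 + t(6))*w = (-60 + 2*6/(-5 + 6))*(-139/157) = (-60 + 2*6/1)*(-139/157) = (-60 + 2*6*1)*(-139/157) = (-60 + 12)*(-139/157) = -48*(-139/157) = 6672/157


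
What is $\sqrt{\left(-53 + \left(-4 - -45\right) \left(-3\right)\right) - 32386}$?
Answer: $9 i \sqrt{402} \approx 180.45 i$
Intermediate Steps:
$\sqrt{\left(-53 + \left(-4 - -45\right) \left(-3\right)\right) - 32386} = \sqrt{\left(-53 + \left(-4 + 45\right) \left(-3\right)\right) - 32386} = \sqrt{\left(-53 + 41 \left(-3\right)\right) - 32386} = \sqrt{\left(-53 - 123\right) - 32386} = \sqrt{-176 - 32386} = \sqrt{-32562} = 9 i \sqrt{402}$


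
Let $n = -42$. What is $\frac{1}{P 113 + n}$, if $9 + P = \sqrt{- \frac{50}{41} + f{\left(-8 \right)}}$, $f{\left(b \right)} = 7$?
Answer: $- \frac{14473}{14318156} - \frac{113 \sqrt{9717}}{42954468} \approx -0.0012701$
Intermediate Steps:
$P = -9 + \frac{\sqrt{9717}}{41}$ ($P = -9 + \sqrt{- \frac{50}{41} + 7} = -9 + \sqrt{\frac{237}{41}} = -9 + \frac{\sqrt{9717}}{41} \approx -6.5957$)
$\frac{1}{P 113 + n} = \frac{1}{\left(-9 + \frac{\sqrt{9717}}{41}\right) 113 - 42} = \frac{1}{\left(-1017 + \frac{113 \sqrt{9717}}{41}\right) - 42} = \frac{1}{-1059 + \frac{113 \sqrt{9717}}{41}}$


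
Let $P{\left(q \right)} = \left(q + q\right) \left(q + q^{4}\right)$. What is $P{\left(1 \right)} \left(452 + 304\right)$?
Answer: $3024$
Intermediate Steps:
$P{\left(q \right)} = 2 q \left(q + q^{4}\right)$
$P{\left(1 \right)} \left(452 + 304\right) = 2 \cdot 1^{2} \left(1 + 1^{3}\right) \left(452 + 304\right) = 2 \cdot 1 \left(1 + 1\right) 756 = 2 \cdot 1 \cdot 2 \cdot 756 = 4 \cdot 756 = 3024$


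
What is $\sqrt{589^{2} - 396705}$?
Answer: $14 i \sqrt{254} \approx 223.12 i$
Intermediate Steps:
$\sqrt{589^{2} - 396705} = \sqrt{346921 - 396705} = \sqrt{-49784} = 14 i \sqrt{254}$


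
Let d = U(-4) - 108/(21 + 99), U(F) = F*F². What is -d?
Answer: 649/10 ≈ 64.900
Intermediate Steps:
U(F) = F³
d = -649/10 (d = (-4)³ - 108/(21 + 99) = -64 - 108/120 = -64 + (1/120)*(-108) = -64 - 9/10 = -649/10 ≈ -64.900)
-d = -1*(-649/10) = 649/10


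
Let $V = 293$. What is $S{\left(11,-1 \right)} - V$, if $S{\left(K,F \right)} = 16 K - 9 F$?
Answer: $-108$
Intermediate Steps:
$S{\left(K,F \right)} = - 9 F + 16 K$
$S{\left(11,-1 \right)} - V = \left(\left(-9\right) \left(-1\right) + 16 \cdot 11\right) - 293 = \left(9 + 176\right) - 293 = 185 - 293 = -108$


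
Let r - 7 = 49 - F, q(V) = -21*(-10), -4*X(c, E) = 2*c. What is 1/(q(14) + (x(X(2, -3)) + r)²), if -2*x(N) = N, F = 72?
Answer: 4/1801 ≈ 0.0022210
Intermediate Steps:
X(c, E) = -c/2
q(V) = 210
r = -16 (r = 7 + (49 - 1*72) = 7 + (49 - 72) = 7 - 23 = -16)
x(N) = -N/2
1/(q(14) + (x(X(2, -3)) + r)²) = 1/(210 + (-(-1)*2/4 - 16)²) = 1/(210 + (-½*(-1) - 16)²) = 1/(210 + (½ - 16)²) = 1/(210 + (-31/2)²) = 1/(210 + 961/4) = 1/(1801/4) = 4/1801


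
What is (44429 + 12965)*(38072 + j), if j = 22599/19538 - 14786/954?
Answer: 10178341964151617/4659813 ≈ 2.1843e+9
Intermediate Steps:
j = -133664711/9319626 (j = 22599*(1/19538) - 14786*1/954 = 22599/19538 - 7393/477 = -133664711/9319626 ≈ -14.342)
(44429 + 12965)*(38072 + j) = (44429 + 12965)*(38072 - 133664711/9319626) = 57394*(354683136361/9319626) = 10178341964151617/4659813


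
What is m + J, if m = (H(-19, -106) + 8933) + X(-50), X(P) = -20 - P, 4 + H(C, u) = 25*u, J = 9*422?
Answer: 10107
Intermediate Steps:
J = 3798
H(C, u) = -4 + 25*u
m = 6309 (m = ((-4 + 25*(-106)) + 8933) + (-20 - 1*(-50)) = ((-4 - 2650) + 8933) + (-20 + 50) = (-2654 + 8933) + 30 = 6279 + 30 = 6309)
m + J = 6309 + 3798 = 10107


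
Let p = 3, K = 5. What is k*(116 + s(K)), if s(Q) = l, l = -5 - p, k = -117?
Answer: -12636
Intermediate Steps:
l = -8 (l = -5 - 1*3 = -5 - 3 = -8)
s(Q) = -8
k*(116 + s(K)) = -117*(116 - 8) = -117*108 = -12636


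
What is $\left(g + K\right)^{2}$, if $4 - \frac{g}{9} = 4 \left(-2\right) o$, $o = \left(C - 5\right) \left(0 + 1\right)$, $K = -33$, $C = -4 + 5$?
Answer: $81225$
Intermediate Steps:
$C = 1$
$o = -4$ ($o = \left(1 - 5\right) \left(0 + 1\right) = \left(-4\right) 1 = -4$)
$g = -252$ ($g = 36 - 9 \cdot 4 \left(-2\right) \left(-4\right) = 36 - 9 \left(\left(-8\right) \left(-4\right)\right) = 36 - 288 = -252$)
$\left(g + K\right)^{2} = \left(-252 - 33\right)^{2} = \left(-285\right)^{2} = 81225$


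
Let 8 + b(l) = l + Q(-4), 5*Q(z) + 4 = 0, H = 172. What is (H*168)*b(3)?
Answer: -837984/5 ≈ -1.6760e+5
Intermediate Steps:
Q(z) = -⅘ (Q(z) = -⅘ + (⅕)*0 = -⅘ + 0 = -⅘)
b(l) = -44/5 + l (b(l) = -8 + (l - ⅘) = -8 + (-⅘ + l) = -44/5 + l)
(H*168)*b(3) = (172*168)*(-44/5 + 3) = 28896*(-29/5) = -837984/5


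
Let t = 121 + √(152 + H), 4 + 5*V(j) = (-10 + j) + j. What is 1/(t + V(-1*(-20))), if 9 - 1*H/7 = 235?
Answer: 3155/433911 - 25*I*√1430/433911 ≈ 0.0072711 - 0.0021788*I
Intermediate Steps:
H = -1582 (H = 63 - 7*235 = 63 - 1645 = -1582)
V(j) = -14/5 + 2*j/5 (V(j) = -⅘ + ((-10 + j) + j)/5 = -⅘ + (-10 + 2*j)/5 = -⅘ + (-2 + 2*j/5) = -14/5 + 2*j/5)
t = 121 + I*√1430 (t = 121 + √(152 - 1582) = 121 + √(-1430) = 121 + I*√1430 ≈ 121.0 + 37.815*I)
1/(t + V(-1*(-20))) = 1/((121 + I*√1430) + (-14/5 + 2*(-1*(-20))/5)) = 1/((121 + I*√1430) + (-14/5 + (⅖)*20)) = 1/((121 + I*√1430) + (-14/5 + 8)) = 1/((121 + I*√1430) + 26/5) = 1/(631/5 + I*√1430)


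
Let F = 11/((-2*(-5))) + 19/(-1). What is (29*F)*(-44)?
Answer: 114202/5 ≈ 22840.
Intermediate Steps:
F = -179/10 (F = 11/10 + 19*(-1) = 11*(1/10) - 19 = 11/10 - 19 = -179/10 ≈ -17.900)
(29*F)*(-44) = (29*(-179/10))*(-44) = -5191/10*(-44) = 114202/5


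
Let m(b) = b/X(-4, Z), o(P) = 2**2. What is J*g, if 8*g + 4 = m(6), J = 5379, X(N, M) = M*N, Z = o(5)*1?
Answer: -188265/64 ≈ -2941.6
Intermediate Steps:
o(P) = 4
Z = 4 (Z = 4*1 = 4)
m(b) = -b/16 (m(b) = b/((4*(-4))) = b/(-16) = b*(-1/16) = -b/16)
g = -35/64 (g = -1/2 + (-1/16*6)/8 = -1/2 + (1/8)*(-3/8) = -1/2 - 3/64 = -35/64 ≈ -0.54688)
J*g = 5379*(-35/64) = -188265/64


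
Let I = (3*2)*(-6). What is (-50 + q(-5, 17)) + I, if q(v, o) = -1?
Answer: -87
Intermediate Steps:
I = -36 (I = 6*(-6) = -36)
(-50 + q(-5, 17)) + I = (-50 - 1) - 36 = -51 - 36 = -87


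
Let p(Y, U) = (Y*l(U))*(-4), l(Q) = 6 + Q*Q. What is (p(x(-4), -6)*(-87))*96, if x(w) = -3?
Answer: -4209408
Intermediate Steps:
l(Q) = 6 + Q**2
p(Y, U) = -4*Y*(6 + U**2) (p(Y, U) = (Y*(6 + U**2))*(-4) = -4*Y*(6 + U**2))
(p(x(-4), -6)*(-87))*96 = (-4*(-3)*(6 + (-6)**2)*(-87))*96 = (-4*(-3)*(6 + 36)*(-87))*96 = (-4*(-3)*42*(-87))*96 = (504*(-87))*96 = -43848*96 = -4209408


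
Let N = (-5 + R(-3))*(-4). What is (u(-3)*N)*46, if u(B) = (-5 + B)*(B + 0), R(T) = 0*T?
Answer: 22080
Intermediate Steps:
R(T) = 0
N = 20 (N = (-5 + 0)*(-4) = -5*(-4) = 20)
u(B) = B*(-5 + B) (u(B) = (-5 + B)*B = B*(-5 + B))
(u(-3)*N)*46 = (-3*(-5 - 3)*20)*46 = (-3*(-8)*20)*46 = (24*20)*46 = 480*46 = 22080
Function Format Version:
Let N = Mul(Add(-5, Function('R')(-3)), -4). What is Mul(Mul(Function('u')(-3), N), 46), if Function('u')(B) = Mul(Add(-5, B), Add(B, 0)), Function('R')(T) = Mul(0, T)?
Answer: 22080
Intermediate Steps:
Function('R')(T) = 0
N = 20 (N = Mul(Add(-5, 0), -4) = Mul(-5, -4) = 20)
Function('u')(B) = Mul(B, Add(-5, B)) (Function('u')(B) = Mul(Add(-5, B), B) = Mul(B, Add(-5, B)))
Mul(Mul(Function('u')(-3), N), 46) = Mul(Mul(Mul(-3, Add(-5, -3)), 20), 46) = Mul(Mul(Mul(-3, -8), 20), 46) = Mul(Mul(24, 20), 46) = Mul(480, 46) = 22080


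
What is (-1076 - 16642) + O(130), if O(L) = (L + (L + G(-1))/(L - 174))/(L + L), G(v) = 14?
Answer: -25336043/1430 ≈ -17718.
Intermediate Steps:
O(L) = (L + (14 + L)/(-174 + L))/(2*L) (O(L) = (L + (L + 14)/(L - 174))/(L + L) = (L + (14 + L)/(-174 + L))/((2*L)) = (L + (14 + L)/(-174 + L))*(1/(2*L)) = (L + (14 + L)/(-174 + L))/(2*L))
(-1076 - 16642) + O(130) = (-1076 - 16642) + (½)*(14 + 130² - 173*130)/(130*(-174 + 130)) = -17718 + (½)*(1/130)*(14 + 16900 - 22490)/(-44) = -17718 + (½)*(1/130)*(-1/44)*(-5576) = -17718 + 697/1430 = -25336043/1430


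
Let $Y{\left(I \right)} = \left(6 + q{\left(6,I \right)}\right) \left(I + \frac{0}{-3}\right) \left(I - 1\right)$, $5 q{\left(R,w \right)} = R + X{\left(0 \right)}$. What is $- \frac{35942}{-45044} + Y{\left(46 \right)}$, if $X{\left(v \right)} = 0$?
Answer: $\frac{335685859}{22522} \approx 14905.0$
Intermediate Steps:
$q{\left(R,w \right)} = \frac{R}{5}$ ($q{\left(R,w \right)} = \frac{R + 0}{5} = \frac{R}{5}$)
$Y{\left(I \right)} = \frac{36 I \left(-1 + I\right)}{5}$ ($Y{\left(I \right)} = \left(6 + \frac{1}{5} \cdot 6\right) \left(I + \frac{0}{-3}\right) \left(I - 1\right) = \left(6 + \frac{6}{5}\right) \left(I + 0 \left(- \frac{1}{3}\right)\right) \left(-1 + I\right) = \frac{36 \left(I + 0\right) \left(-1 + I\right)}{5} = \frac{36 I \left(-1 + I\right)}{5}$)
$- \frac{35942}{-45044} + Y{\left(46 \right)} = - \frac{35942}{-45044} + \frac{36}{5} \cdot 46 \left(-1 + 46\right) = \left(-35942\right) \left(- \frac{1}{45044}\right) + \frac{36}{5} \cdot 46 \cdot 45 = \frac{17971}{22522} + 14904 = \frac{335685859}{22522}$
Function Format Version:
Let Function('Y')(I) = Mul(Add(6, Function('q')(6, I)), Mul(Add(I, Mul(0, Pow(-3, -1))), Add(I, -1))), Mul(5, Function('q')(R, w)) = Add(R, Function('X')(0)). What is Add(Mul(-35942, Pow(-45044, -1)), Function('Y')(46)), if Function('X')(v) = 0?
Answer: Rational(335685859, 22522) ≈ 14905.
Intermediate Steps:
Function('q')(R, w) = Mul(Rational(1, 5), R) (Function('q')(R, w) = Mul(Rational(1, 5), Add(R, 0)) = Mul(Rational(1, 5), R))
Function('Y')(I) = Mul(Rational(36, 5), I, Add(-1, I)) (Function('Y')(I) = Mul(Add(6, Mul(Rational(1, 5), 6)), Mul(Add(I, Mul(0, Pow(-3, -1))), Add(I, -1))) = Mul(Add(6, Rational(6, 5)), Mul(Add(I, Mul(0, Rational(-1, 3))), Add(-1, I))) = Mul(Rational(36, 5), Mul(Add(I, 0), Add(-1, I))) = Mul(Rational(36, 5), Mul(I, Add(-1, I))) = Mul(Rational(36, 5), I, Add(-1, I)))
Add(Mul(-35942, Pow(-45044, -1)), Function('Y')(46)) = Add(Mul(-35942, Pow(-45044, -1)), Mul(Rational(36, 5), 46, Add(-1, 46))) = Add(Mul(-35942, Rational(-1, 45044)), Mul(Rational(36, 5), 46, 45)) = Add(Rational(17971, 22522), 14904) = Rational(335685859, 22522)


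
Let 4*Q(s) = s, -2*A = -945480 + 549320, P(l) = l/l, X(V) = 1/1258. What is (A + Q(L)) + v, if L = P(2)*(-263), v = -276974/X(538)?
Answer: -1392941111/4 ≈ -3.4824e+8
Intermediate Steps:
X(V) = 1/1258
v = -348433292 (v = -276974/1/1258 = -276974*1258 = -348433292)
P(l) = 1
A = 198080 (A = -(-945480 + 549320)/2 = -½*(-396160) = 198080)
L = -263 (L = 1*(-263) = -263)
Q(s) = s/4
(A + Q(L)) + v = (198080 + (¼)*(-263)) - 348433292 = (198080 - 263/4) - 348433292 = 792057/4 - 348433292 = -1392941111/4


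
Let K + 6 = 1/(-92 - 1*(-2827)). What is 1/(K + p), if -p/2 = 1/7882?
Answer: -10778635/64670604 ≈ -0.16667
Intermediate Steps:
K = -16409/2735 (K = -6 + 1/(-92 - 1*(-2827)) = -6 + 1/(-92 + 2827) = -6 + 1/2735 = -16409/2735 ≈ -5.9996)
p = -1/3941 (p = -2/7882 = -2*1/7882 = -1/3941 ≈ -0.00025374)
1/(K + p) = 1/(-16409/2735 - 1/3941) = 1/(-64670604/10778635) = -10778635/64670604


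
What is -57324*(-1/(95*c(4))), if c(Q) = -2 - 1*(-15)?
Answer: 57324/1235 ≈ 46.416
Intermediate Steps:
c(Q) = 13 (c(Q) = -2 + 15 = 13)
-57324*(-1/(95*c(4))) = -57324/((-95*13)) = -57324/(-1235) = -57324*(-1/1235) = 57324/1235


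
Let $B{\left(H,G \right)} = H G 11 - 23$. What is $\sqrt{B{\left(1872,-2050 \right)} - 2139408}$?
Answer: $i \sqrt{44353031} \approx 6659.8 i$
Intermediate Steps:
$B{\left(H,G \right)} = -23 + 11 G H$ ($B{\left(H,G \right)} = G H 11 - 23 = 11 G H - 23 = -23 + 11 G H$)
$\sqrt{B{\left(1872,-2050 \right)} - 2139408} = \sqrt{\left(-23 + 11 \left(-2050\right) 1872\right) - 2139408} = \sqrt{\left(-23 - 42213600\right) - 2139408} = \sqrt{-42213623 - 2139408} = \sqrt{-44353031} = i \sqrt{44353031}$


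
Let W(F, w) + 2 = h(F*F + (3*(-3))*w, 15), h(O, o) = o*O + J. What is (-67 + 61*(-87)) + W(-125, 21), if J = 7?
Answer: 226171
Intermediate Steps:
h(O, o) = 7 + O*o (h(O, o) = o*O + 7 = O*o + 7 = 7 + O*o)
W(F, w) = 5 - 135*w + 15*F² (W(F, w) = -2 + (7 + (F*F + (3*(-3))*w)*15) = -2 + (7 + (F² - 9*w)*15) = -2 + (7 + (-135*w + 15*F²)) = -2 + (7 - 135*w + 15*F²) = 5 - 135*w + 15*F²)
(-67 + 61*(-87)) + W(-125, 21) = (-67 + 61*(-87)) + (5 - 135*21 + 15*(-125)²) = (-67 - 5307) + (5 - 2835 + 15*15625) = -5374 + (5 - 2835 + 234375) = -5374 + 231545 = 226171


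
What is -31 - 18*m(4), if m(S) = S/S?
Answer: -49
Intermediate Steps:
m(S) = 1
-31 - 18*m(4) = -31 - 18*1 = -31 - 18 = -49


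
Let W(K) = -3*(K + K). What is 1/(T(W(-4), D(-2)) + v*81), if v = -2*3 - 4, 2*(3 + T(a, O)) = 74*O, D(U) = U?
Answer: -1/887 ≈ -0.0011274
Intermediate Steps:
W(K) = -6*K
T(a, O) = -3 + 37*O (T(a, O) = -3 + (74*O)/2 = -3 + 37*O)
v = -10 (v = -6 - 4 = -10)
1/(T(W(-4), D(-2)) + v*81) = 1/((-3 + 37*(-2)) - 10*81) = 1/((-3 - 74) - 810) = 1/(-77 - 810) = 1/(-887) = -1/887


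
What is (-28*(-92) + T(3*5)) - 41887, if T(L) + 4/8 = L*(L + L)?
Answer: -77723/2 ≈ -38862.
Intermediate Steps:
T(L) = -1/2 + 2*L**2 (T(L) = -1/2 + L*(L + L) = -1/2 + L*(2*L) = -1/2 + 2*L**2)
(-28*(-92) + T(3*5)) - 41887 = (-28*(-92) + (-1/2 + 2*(3*5)**2)) - 41887 = (2576 + (-1/2 + 2*15**2)) - 41887 = (2576 + (-1/2 + 2*225)) - 41887 = (2576 + (-1/2 + 450)) - 41887 = (2576 + 899/2) - 41887 = 6051/2 - 41887 = -77723/2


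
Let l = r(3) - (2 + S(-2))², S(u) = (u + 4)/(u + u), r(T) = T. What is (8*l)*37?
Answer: 222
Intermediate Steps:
S(u) = (4 + u)/(2*u) (S(u) = (4 + u)/((2*u)) = (4 + u)*(1/(2*u)) = (4 + u)/(2*u))
l = ¾ (l = 3 - (2 + (½)*(4 - 2)/(-2))² = 3 - (2 + (½)*(-½)*2)² = 3 - (2 - ½)² = 3 - (3/2)² = 3 - 1*9/4 = 3 - 9/4 = ¾ ≈ 0.75000)
(8*l)*37 = (8*(¾))*37 = 6*37 = 222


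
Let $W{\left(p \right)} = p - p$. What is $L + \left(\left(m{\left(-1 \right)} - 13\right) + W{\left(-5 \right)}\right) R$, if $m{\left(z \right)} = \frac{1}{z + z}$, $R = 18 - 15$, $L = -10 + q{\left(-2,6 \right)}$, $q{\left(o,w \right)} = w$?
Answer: $- \frac{89}{2} \approx -44.5$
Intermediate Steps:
$W{\left(p \right)} = 0$
$L = -4$ ($L = -10 + 6 = -4$)
$R = 3$ ($R = 18 - 15 = 3$)
$m{\left(z \right)} = \frac{1}{2 z}$
$L + \left(\left(m{\left(-1 \right)} - 13\right) + W{\left(-5 \right)}\right) R = -4 + \left(\left(\frac{1}{2 \left(-1\right)} - 13\right) + 0\right) 3 = -4 + \left(\left(\frac{1}{2} \left(-1\right) - 13\right) + 0\right) 3 = -4 + \left(\left(- \frac{1}{2} - 13\right) + 0\right) 3 = -4 + \left(- \frac{27}{2} + 0\right) 3 = -4 - \frac{81}{2} = - \frac{89}{2}$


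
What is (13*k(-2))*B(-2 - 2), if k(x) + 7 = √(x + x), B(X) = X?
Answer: 364 - 104*I ≈ 364.0 - 104.0*I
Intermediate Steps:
k(x) = -7 + √2*√x (k(x) = -7 + √(x + x) = -7 + √(2*x) = -7 + √2*√x)
(13*k(-2))*B(-2 - 2) = (13*(-7 + √2*√(-2)))*(-2 - 2) = (13*(-7 + √2*(I*√2)))*(-4) = (13*(-7 + 2*I))*(-4) = (-91 + 26*I)*(-4) = 364 - 104*I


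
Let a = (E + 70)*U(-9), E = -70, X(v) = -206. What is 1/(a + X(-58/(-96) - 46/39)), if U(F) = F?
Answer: -1/206 ≈ -0.0048544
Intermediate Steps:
a = 0 (a = (-70 + 70)*(-9) = 0*(-9) = 0)
1/(a + X(-58/(-96) - 46/39)) = 1/(0 - 206) = 1/(-206) = -1/206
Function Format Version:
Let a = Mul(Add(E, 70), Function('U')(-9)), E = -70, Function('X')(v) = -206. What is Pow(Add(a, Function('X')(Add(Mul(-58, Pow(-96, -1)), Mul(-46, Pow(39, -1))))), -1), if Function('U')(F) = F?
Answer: Rational(-1, 206) ≈ -0.0048544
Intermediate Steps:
a = 0 (a = Mul(Add(-70, 70), -9) = Mul(0, -9) = 0)
Pow(Add(a, Function('X')(Add(Mul(-58, Pow(-96, -1)), Mul(-46, Pow(39, -1))))), -1) = Pow(Add(0, -206), -1) = Pow(-206, -1) = Rational(-1, 206)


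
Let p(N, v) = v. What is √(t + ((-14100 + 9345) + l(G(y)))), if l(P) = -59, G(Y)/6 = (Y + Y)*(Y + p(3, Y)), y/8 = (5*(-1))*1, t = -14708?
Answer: I*√19522 ≈ 139.72*I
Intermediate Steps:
y = -40 (y = 8*((5*(-1))*1) = 8*(-5*1) = 8*(-5) = -40)
G(Y) = 24*Y² (G(Y) = 6*((Y + Y)*(Y + Y)) = 6*((2*Y)*(2*Y)) = 6*(4*Y²) = 24*Y²)
√(t + ((-14100 + 9345) + l(G(y)))) = √(-14708 + ((-14100 + 9345) - 59)) = √(-14708 + (-4755 - 59)) = √(-14708 - 4814) = √(-19522) = I*√19522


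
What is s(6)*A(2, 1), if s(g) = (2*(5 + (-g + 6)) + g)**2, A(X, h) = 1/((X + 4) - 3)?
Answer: 256/3 ≈ 85.333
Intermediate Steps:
A(X, h) = 1/(1 + X) (A(X, h) = 1/((4 + X) - 3) = 1/(1 + X))
s(g) = (22 - g)**2 (s(g) = (2*(5 + (6 - g)) + g)**2 = (2*(11 - g) + g)**2 = ((22 - 2*g) + g)**2 = (22 - g)**2)
s(6)*A(2, 1) = (-22 + 6)**2/(1 + 2) = (-16)**2/3 = 256*(1/3) = 256/3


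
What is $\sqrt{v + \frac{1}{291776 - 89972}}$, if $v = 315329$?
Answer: $\frac{\sqrt{3210431904586167}}{100902} \approx 561.54$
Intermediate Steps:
$\sqrt{v + \frac{1}{291776 - 89972}} = \sqrt{315329 + \frac{1}{291776 - 89972}} = \sqrt{315329 + \frac{1}{201804}} = \sqrt{\frac{63634653517}{201804}} = \frac{\sqrt{3210431904586167}}{100902}$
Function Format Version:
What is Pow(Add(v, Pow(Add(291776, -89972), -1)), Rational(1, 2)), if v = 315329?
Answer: Mul(Rational(1, 100902), Pow(3210431904586167, Rational(1, 2))) ≈ 561.54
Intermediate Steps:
Pow(Add(v, Pow(Add(291776, -89972), -1)), Rational(1, 2)) = Pow(Add(315329, Pow(Add(291776, -89972), -1)), Rational(1, 2)) = Pow(Add(315329, Pow(201804, -1)), Rational(1, 2)) = Pow(Add(315329, Rational(1, 201804)), Rational(1, 2)) = Pow(Rational(63634653517, 201804), Rational(1, 2)) = Mul(Rational(1, 100902), Pow(3210431904586167, Rational(1, 2)))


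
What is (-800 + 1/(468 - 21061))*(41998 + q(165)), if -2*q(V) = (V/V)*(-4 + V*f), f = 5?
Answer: -1370258303175/41186 ≈ -3.3270e+7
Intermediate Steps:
q(V) = 2 - 5*V/2 (q(V) = -V/V*(-4 + V*5)/2 = -(-4 + 5*V)/2 = 2 - 5*V/2)
(-800 + 1/(468 - 21061))*(41998 + q(165)) = (-800 + 1/(468 - 21061))*(41998 + (2 - 5/2*165)) = (-800 + 1/(-20593))*(41998 + (2 - 825/2)) = (-800 - 1/20593)*(41998 - 821/2) = -16474401/20593*83175/2 = -1370258303175/41186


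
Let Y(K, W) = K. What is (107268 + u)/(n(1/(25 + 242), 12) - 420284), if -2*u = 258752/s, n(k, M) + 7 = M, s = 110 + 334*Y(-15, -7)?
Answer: -131435644/514841775 ≈ -0.25529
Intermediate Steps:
s = -4900 (s = 110 + 334*(-15) = 110 - 5010 = -4900)
n(k, M) = -7 + M
u = 32344/1225 (u = -129376/(-4900) = -129376*(-1)/4900 = -½*(-64688/1225) = 32344/1225 ≈ 26.403)
(107268 + u)/(n(1/(25 + 242), 12) - 420284) = (107268 + 32344/1225)/((-7 + 12) - 420284) = 131435644/(1225*(5 - 420284)) = (131435644/1225)/(-420279) = (131435644/1225)*(-1/420279) = -131435644/514841775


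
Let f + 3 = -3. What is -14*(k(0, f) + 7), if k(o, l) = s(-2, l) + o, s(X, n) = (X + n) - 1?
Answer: 28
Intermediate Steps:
f = -6 (f = -3 - 3 = -6)
s(X, n) = -1 + X + n
k(o, l) = -3 + l + o (k(o, l) = (-1 - 2 + l) + o = (-3 + l) + o = -3 + l + o)
-14*(k(0, f) + 7) = -14*((-3 - 6 + 0) + 7) = -14*(-9 + 7) = -14*(-2) = 28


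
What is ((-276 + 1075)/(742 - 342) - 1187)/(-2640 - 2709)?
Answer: 474001/2139600 ≈ 0.22154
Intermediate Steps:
((-276 + 1075)/(742 - 342) - 1187)/(-2640 - 2709) = (799/400 - 1187)/(-5349) = (799*(1/400) - 1187)*(-1/5349) = (799/400 - 1187)*(-1/5349) = -474001/400*(-1/5349) = 474001/2139600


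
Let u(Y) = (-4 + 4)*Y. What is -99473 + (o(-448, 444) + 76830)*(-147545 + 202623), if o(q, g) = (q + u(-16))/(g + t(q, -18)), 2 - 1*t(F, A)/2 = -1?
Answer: 952084897603/225 ≈ 4.2315e+9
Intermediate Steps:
t(F, A) = 6 (t(F, A) = 4 - 2*(-1) = 4 + 2 = 6)
u(Y) = 0 (u(Y) = 0*Y = 0)
o(q, g) = q/(6 + g) (o(q, g) = (q + 0)/(g + 6) = q/(6 + g))
-99473 + (o(-448, 444) + 76830)*(-147545 + 202623) = -99473 + (-448/(6 + 444) + 76830)*(-147545 + 202623) = -99473 + (-448/450 + 76830)*55078 = -99473 + (-448*1/450 + 76830)*55078 = -99473 + (-224/225 + 76830)*55078 = -99473 + (17286526/225)*55078 = -99473 + 952107279028/225 = 952084897603/225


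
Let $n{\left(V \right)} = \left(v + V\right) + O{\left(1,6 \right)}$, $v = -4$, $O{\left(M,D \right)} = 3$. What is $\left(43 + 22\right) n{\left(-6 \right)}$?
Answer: $-455$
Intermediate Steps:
$n{\left(V \right)} = -1 + V$ ($n{\left(V \right)} = \left(-4 + V\right) + 3 = -1 + V$)
$\left(43 + 22\right) n{\left(-6 \right)} = \left(43 + 22\right) \left(-1 - 6\right) = 65 \left(-7\right) = -455$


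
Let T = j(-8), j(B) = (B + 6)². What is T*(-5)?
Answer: -20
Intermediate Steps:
j(B) = (6 + B)²
T = 4 (T = (6 - 8)² = (-2)² = 4)
T*(-5) = 4*(-5) = -20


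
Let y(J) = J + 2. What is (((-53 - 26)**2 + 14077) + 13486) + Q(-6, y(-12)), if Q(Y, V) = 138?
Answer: 33942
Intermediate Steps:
y(J) = 2 + J
(((-53 - 26)**2 + 14077) + 13486) + Q(-6, y(-12)) = (((-53 - 26)**2 + 14077) + 13486) + 138 = (((-79)**2 + 14077) + 13486) + 138 = ((6241 + 14077) + 13486) + 138 = (20318 + 13486) + 138 = 33804 + 138 = 33942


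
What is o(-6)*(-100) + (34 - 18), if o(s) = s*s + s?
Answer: -2984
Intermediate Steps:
o(s) = s + s² (o(s) = s² + s = s + s²)
o(-6)*(-100) + (34 - 18) = -6*(1 - 6)*(-100) + (34 - 18) = -6*(-5)*(-100) + 16 = 30*(-100) + 16 = -3000 + 16 = -2984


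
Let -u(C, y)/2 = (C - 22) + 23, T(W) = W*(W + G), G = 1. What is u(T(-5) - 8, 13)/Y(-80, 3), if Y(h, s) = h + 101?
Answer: -26/21 ≈ -1.2381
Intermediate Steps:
T(W) = W*(1 + W) (T(W) = W*(W + 1) = W*(1 + W))
Y(h, s) = 101 + h
u(C, y) = -2 - 2*C (u(C, y) = -2*((C - 22) + 23) = -2*((-22 + C) + 23) = -2*(1 + C) = -2 - 2*C)
u(T(-5) - 8, 13)/Y(-80, 3) = (-2 - 2*(-5*(1 - 5) - 8))/(101 - 80) = (-2 - 2*(-5*(-4) - 8))/21 = (-2 - 2*(20 - 8))*(1/21) = (-2 - 2*12)*(1/21) = (-2 - 24)*(1/21) = -26*1/21 = -26/21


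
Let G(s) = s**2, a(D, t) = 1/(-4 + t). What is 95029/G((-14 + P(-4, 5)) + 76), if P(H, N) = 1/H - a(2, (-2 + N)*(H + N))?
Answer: 1520464/63001 ≈ 24.134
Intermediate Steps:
P(H, N) = 1/H - 1/(-4 + (-2 + N)*(H + N))
95029/G((-14 + P(-4, 5)) + 76) = 95029/(((-14 + (4 - 1*5**2 + 2*5 + 3*(-4) - 1*(-4)*5)/((-4)*(4 - 1*5**2 + 2*(-4) + 2*5 - 1*(-4)*5))) + 76)**2) = 95029/(((-14 - (4 - 1*25 + 10 - 12 + 20)/(4*(4 - 1*25 - 8 + 10 + 20))) + 76)**2) = 95029/(((-14 - (4 - 25 + 10 - 12 + 20)/(4*(4 - 25 - 8 + 10 + 20))) + 76)**2) = 95029/(((-14 - 1/4*(-3)/1) + 76)**2) = 95029/(((-14 - 1/4*1*(-3)) + 76)**2) = 95029/(((-14 + 3/4) + 76)**2) = 95029/((-53/4 + 76)**2) = 95029/((251/4)**2) = 95029/(63001/16) = 95029*(16/63001) = 1520464/63001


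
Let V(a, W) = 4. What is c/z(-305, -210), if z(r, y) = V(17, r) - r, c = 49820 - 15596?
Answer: 11408/103 ≈ 110.76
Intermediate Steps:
c = 34224
z(r, y) = 4 - r
c/z(-305, -210) = 34224/(4 - 1*(-305)) = 34224/(4 + 305) = 34224/309 = 34224*(1/309) = 11408/103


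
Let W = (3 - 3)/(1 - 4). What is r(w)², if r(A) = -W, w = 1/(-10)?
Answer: 0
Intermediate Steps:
W = 0 (W = 0/(-3) = 0*(-⅓) = 0)
w = -⅒ ≈ -0.10000
r(A) = 0 (r(A) = -1*0 = 0)
r(w)² = 0² = 0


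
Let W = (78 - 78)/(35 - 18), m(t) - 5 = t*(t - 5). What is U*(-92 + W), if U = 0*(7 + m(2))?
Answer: 0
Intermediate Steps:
m(t) = 5 + t*(-5 + t) (m(t) = 5 + t*(t - 5) = 5 + t*(-5 + t))
W = 0 (W = 0/17 = 0*(1/17) = 0)
U = 0 (U = 0*(7 + (5 + 2² - 5*2)) = 0*(7 + (5 + 4 - 10)) = 0*(7 - 1) = 0*6 = 0)
U*(-92 + W) = 0*(-92 + 0) = 0*(-92) = 0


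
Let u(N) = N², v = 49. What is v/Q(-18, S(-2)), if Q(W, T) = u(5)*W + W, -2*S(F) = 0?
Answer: -49/468 ≈ -0.10470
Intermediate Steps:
S(F) = 0 (S(F) = -½*0 = 0)
Q(W, T) = 26*W (Q(W, T) = 5²*W + W = 25*W + W = 26*W)
v/Q(-18, S(-2)) = 49/((26*(-18))) = 49/(-468) = 49*(-1/468) = -49/468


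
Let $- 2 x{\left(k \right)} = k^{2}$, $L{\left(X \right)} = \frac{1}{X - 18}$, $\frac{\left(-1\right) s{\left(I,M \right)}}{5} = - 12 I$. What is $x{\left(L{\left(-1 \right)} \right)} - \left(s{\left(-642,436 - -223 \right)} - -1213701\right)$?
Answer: $- \frac{848480683}{722} \approx -1.1752 \cdot 10^{6}$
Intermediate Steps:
$s{\left(I,M \right)} = 60 I$ ($s{\left(I,M \right)} = - 5 \left(- 12 I\right) = 60 I$)
$L{\left(X \right)} = \frac{1}{-18 + X}$
$x{\left(k \right)} = - \frac{k^{2}}{2}$
$x{\left(L{\left(-1 \right)} \right)} - \left(s{\left(-642,436 - -223 \right)} - -1213701\right) = - \frac{\left(\frac{1}{-18 - 1}\right)^{2}}{2} - \left(60 \left(-642\right) - -1213701\right) = - \frac{\left(\frac{1}{-19}\right)^{2}}{2} - \left(-38520 + 1213701\right) = - \frac{\left(- \frac{1}{19}\right)^{2}}{2} - 1175181 = \left(- \frac{1}{2}\right) \frac{1}{361} - 1175181 = - \frac{1}{722} - 1175181 = - \frac{848480683}{722}$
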